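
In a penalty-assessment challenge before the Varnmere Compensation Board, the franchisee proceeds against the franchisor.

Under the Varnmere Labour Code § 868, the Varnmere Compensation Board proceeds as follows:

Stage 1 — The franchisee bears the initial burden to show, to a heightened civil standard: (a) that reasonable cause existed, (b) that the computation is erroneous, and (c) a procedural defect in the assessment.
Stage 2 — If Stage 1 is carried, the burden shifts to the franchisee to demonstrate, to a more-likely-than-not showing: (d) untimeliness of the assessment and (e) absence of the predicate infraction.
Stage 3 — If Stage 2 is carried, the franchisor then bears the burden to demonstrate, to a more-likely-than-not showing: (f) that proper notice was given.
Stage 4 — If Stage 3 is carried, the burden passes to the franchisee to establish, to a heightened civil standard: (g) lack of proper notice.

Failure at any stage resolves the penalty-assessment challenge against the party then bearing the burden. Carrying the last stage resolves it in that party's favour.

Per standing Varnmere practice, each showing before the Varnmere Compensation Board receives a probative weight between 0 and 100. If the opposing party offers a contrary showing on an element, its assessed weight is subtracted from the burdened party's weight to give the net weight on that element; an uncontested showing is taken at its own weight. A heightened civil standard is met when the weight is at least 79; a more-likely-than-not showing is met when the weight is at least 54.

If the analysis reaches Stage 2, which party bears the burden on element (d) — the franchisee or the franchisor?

franchisee

Stage 2's rule assigns the burden to the franchisee (to a more-likely-than-not showing).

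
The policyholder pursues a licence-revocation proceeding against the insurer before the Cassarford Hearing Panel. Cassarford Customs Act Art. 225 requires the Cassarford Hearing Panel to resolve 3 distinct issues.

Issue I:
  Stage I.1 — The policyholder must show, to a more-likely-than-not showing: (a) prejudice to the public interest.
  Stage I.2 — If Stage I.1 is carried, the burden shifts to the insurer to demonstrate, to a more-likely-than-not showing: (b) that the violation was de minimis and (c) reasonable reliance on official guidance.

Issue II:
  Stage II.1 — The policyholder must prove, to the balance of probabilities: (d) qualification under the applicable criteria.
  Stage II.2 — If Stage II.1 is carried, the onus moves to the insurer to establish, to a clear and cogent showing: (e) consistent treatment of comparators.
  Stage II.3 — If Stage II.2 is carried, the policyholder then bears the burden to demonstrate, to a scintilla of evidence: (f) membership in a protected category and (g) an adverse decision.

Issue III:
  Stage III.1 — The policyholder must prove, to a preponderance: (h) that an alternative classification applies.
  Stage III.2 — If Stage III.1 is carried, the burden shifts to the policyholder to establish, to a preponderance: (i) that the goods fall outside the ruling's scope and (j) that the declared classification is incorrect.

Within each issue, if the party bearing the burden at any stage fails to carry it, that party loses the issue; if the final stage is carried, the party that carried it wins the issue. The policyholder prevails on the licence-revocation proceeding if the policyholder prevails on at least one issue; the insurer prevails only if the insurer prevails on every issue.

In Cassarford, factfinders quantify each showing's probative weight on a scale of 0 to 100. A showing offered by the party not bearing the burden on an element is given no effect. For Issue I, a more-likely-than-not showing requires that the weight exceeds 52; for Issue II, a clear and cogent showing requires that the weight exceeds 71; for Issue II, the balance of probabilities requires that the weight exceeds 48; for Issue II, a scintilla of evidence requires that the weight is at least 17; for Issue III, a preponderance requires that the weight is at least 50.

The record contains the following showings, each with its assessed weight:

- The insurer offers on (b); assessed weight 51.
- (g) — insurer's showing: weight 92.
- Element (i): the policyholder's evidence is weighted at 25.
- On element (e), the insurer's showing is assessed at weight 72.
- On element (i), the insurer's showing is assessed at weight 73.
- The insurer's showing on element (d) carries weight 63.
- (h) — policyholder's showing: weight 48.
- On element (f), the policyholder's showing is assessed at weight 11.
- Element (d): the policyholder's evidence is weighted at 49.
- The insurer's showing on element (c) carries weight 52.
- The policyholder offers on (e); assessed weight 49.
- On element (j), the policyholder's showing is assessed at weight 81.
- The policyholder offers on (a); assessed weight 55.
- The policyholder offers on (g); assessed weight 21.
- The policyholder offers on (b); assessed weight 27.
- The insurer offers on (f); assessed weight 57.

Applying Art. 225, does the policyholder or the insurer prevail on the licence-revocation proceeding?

policyholder

— Issue I —
Stage I.1 (policyholder, a more-likely-than-not showing, weight exceeds 52): (a) 55 > 52 — meets.
  The policyholder carries Stage I.1; the insurer now bears the burden.
Stage I.2 (insurer, a more-likely-than-not showing, weight exceeds 52): (b) 51 (policyholder's 27 disregarded) ≤ 52 — fails; (c) 52 ≤ 52 — fails.
  Not every element is met, so the insurer fails to carry Stage I.2.
The policyholder prevails on this issue.
— Issue II —
Stage II.1 — burden on policyholder; standard: the balance of probabilities (weight exceeds 48).
    (d): 49 (insurer's 63 disregarded) > 48 [met]
  Stage II.1 is satisfied; the onus moves to the insurer.
Stage II.2 — burden on insurer; standard: a clear and cogent showing (weight exceeds 71).
    (e): 72 (policyholder's 49 disregarded) > 71 [met]
  Stage II.2 is satisfied; the onus moves to the policyholder.
Stage II.3 — burden on policyholder; standard: a scintilla of evidence (weight is at least 17).
    (f): 11 (insurer's 57 disregarded) < 17 [not met]
    (g): 21 (insurer's 92 disregarded) ≥ 17 [met]
  The policyholder does not carry Stage II.3.
The insurer prevails on this issue.
— Issue III —
Stage III.1 — burden on policyholder; standard: a preponderance (weight is at least 50).
    (h): 48 < 50 [not met]
  Stage III.1 not carried; the policyholder fails its burden.
So the insurer prevails on this issue.
Per-issue: Issue I → policyholder; Issue II → insurer; Issue III → insurer. The policyholder must prevail on at least one issue; overall, the policyholder prevails.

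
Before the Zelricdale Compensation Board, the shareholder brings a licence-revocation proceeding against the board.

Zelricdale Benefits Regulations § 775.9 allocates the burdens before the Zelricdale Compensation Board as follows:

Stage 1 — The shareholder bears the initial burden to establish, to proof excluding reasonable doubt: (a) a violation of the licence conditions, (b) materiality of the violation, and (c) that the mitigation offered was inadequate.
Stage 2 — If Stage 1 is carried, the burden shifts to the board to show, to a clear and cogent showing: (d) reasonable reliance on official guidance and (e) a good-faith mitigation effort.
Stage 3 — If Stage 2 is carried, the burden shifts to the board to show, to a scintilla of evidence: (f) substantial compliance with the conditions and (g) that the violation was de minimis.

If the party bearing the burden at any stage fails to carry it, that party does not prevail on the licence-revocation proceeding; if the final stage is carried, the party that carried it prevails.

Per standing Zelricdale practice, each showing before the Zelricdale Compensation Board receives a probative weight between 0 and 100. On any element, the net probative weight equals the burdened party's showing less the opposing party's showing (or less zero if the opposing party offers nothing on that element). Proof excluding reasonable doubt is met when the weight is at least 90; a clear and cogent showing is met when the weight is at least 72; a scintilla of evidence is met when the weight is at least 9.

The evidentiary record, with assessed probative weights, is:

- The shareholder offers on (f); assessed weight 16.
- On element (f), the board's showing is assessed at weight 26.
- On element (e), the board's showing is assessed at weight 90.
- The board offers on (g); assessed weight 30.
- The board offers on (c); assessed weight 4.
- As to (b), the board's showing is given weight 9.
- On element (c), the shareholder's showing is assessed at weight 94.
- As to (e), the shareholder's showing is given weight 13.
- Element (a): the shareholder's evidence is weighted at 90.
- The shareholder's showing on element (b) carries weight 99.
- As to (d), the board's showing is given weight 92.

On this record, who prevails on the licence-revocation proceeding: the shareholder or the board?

Stage 1 — burden on shareholder; standard: proof excluding reasonable doubt (weight is at least 90).
    (a): 90 ≥ 90 [met]
    (b): 99 − 9 = 90 ≥ 90 [met]
    (c): 94 − 4 = 90 ≥ 90 [met]
  Stage 1 is satisfied; the onus moves to the board.
Stage 2 — burden on board; standard: a clear and cogent showing (weight is at least 72).
    (d): 92 ≥ 72 [met]
    (e): 90 − 13 = 77 ≥ 72 [met]
  All elements met. The board retains the burden for Stage 3.
Stage 3 — burden on board; standard: a scintilla of evidence (weight is at least 9).
    (f): 26 − 16 = 10 ≥ 9 [met]
    (g): 30 ≥ 9 [met]
  All elements met at the final stage.
Every stage carried; the board prevails.

board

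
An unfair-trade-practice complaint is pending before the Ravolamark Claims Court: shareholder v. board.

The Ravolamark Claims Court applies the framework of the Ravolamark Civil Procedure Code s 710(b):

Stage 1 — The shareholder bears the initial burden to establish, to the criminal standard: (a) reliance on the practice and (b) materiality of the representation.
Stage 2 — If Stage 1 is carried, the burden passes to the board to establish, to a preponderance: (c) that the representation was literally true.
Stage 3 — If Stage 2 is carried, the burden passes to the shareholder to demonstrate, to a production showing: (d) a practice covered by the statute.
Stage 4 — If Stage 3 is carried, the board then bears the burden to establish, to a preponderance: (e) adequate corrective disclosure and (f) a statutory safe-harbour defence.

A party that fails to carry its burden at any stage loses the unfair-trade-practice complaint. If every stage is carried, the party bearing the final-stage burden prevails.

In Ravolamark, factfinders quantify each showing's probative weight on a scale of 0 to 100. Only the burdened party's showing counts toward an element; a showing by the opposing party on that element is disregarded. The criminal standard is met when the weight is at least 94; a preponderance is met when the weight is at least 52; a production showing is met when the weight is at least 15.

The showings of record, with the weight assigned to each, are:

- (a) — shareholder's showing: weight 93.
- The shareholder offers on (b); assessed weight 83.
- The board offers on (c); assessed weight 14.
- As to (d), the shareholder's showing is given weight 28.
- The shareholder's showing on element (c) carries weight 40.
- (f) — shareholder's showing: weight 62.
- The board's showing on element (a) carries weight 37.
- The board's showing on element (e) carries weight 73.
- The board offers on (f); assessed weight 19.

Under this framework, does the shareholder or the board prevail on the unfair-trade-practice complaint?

At Stage 1 the shareholder must meet the criminal standard (weight is at least 94): on (a) the weight is 93 (the board's 37 is given no effect), which does not reach 94, so (a) does not meet the standard; on (b) the weight is 83, which does not reach 94, so (b) does not meet the standard.
  Stage 1 not carried; the shareholder fails its burden.
So the board prevails.

board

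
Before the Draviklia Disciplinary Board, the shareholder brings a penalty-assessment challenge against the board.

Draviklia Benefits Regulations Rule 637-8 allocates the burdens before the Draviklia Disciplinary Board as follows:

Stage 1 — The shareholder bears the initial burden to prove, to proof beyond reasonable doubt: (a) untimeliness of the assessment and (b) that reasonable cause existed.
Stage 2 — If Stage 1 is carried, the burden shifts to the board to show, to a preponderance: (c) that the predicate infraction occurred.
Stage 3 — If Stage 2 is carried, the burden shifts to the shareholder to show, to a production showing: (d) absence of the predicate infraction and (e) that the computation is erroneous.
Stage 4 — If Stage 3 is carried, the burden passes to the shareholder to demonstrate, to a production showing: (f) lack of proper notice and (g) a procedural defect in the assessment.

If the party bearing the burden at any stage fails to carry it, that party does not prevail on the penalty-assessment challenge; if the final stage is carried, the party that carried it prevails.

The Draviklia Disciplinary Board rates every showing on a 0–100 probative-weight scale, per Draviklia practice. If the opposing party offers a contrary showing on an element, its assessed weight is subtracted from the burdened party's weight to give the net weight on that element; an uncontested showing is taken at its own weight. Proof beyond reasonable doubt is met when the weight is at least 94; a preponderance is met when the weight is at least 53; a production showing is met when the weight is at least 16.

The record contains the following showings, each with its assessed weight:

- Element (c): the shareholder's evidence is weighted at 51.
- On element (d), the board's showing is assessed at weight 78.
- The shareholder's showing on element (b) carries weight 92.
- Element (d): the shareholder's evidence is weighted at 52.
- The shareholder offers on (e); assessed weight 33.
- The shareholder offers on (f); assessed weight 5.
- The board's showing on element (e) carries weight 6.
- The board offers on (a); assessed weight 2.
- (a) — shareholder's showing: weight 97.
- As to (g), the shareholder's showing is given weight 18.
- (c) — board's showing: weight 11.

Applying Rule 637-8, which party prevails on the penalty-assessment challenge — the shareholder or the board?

Stage 1 (shareholder, proof beyond reasonable doubt, weight is at least 94): (a) net 97−2=95 ≥ 94 — meets; (b) 92 < 94 — fails.
  Stage 1 not carried; the shareholder fails its burden.
The board prevails.

board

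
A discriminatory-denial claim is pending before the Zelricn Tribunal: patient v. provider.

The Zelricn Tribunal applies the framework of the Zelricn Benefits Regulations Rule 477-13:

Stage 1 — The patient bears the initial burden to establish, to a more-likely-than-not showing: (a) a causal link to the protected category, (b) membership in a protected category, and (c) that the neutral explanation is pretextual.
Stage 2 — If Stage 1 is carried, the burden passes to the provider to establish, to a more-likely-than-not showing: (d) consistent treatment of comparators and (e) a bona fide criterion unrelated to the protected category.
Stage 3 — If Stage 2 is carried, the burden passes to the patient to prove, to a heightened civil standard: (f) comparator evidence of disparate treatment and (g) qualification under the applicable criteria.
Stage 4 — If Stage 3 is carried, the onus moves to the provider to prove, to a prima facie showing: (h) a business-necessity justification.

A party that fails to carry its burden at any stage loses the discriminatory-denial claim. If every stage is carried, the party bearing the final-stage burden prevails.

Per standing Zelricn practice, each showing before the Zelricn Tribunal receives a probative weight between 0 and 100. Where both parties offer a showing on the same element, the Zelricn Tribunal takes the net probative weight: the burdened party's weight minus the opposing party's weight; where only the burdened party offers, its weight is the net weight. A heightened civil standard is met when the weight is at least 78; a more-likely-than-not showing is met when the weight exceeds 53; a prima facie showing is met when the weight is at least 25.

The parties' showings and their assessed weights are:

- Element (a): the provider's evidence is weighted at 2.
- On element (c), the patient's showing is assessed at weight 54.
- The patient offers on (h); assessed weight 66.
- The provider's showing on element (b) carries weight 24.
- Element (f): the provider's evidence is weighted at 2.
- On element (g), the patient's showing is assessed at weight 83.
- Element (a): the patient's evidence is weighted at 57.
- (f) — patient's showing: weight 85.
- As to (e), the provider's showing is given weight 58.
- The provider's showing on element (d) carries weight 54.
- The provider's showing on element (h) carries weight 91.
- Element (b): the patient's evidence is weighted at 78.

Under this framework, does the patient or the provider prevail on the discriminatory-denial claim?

provider

Stage 1 — burden on patient; standard: a more-likely-than-not showing (weight exceeds 53).
    (a): 57 − 2 = 55 > 53 [met]
    (b): 78 − 24 = 54 > 53 [met]
    (c): 54 > 53 [met]
  All elements met. The burden passes to the provider.
Stage 2 — burden on provider; standard: a more-likely-than-not showing (weight exceeds 53).
    (d): 54 > 53 [met]
    (e): 58 > 53 [met]
  Stage 2 carried; the burden shifts to the patient.
Stage 3 — burden on patient; standard: a heightened civil standard (weight is at least 78).
    (f): 85 − 2 = 83 ≥ 78 [met]
    (g): 83 ≥ 78 [met]
  All elements met. The burden passes to the provider.
Stage 4 — burden on provider; standard: a prima facie showing (weight is at least 25).
    (h): 91 − 66 = 25 ≥ 25 [met]
  The provider carries the last stage.
All stages carried — the provider prevails.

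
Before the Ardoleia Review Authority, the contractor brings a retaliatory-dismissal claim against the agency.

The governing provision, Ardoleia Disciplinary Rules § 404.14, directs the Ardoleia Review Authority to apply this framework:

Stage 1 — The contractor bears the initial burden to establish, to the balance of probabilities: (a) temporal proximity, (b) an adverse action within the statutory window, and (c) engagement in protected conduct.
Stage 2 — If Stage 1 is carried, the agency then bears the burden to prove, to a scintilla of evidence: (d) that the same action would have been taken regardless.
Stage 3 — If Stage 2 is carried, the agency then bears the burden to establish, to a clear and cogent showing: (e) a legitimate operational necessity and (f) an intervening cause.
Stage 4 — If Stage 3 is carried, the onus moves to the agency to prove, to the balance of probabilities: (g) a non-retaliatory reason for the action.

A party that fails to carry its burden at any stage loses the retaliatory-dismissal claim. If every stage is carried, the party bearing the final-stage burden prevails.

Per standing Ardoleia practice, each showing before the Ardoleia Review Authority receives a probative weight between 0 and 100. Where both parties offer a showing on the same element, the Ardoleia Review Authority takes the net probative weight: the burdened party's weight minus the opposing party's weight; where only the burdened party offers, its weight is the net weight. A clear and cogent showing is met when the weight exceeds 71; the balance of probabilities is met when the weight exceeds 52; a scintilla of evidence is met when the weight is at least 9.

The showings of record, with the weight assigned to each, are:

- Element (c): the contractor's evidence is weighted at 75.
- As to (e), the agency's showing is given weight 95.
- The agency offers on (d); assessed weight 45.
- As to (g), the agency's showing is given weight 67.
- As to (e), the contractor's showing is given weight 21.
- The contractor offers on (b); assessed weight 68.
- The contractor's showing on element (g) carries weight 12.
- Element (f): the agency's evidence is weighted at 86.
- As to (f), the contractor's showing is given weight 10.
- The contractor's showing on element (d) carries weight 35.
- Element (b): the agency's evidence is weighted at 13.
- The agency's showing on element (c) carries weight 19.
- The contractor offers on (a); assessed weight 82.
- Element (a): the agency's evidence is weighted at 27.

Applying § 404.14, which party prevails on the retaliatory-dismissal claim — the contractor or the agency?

agency

At Stage 1 the contractor must meet the balance of probabilities (weight exceeds 52): on (a) the weight is 82 less the opposing 27 gives net 55, > 52, so (a) meets the standard; on (b) the weight is 68 less the opposing 13 gives net 55, which does exceed 52, so (b) meets the standard; on (c) the weight is 75 less the opposing 19 gives net 56, > 52, so (c) meets the standard.
  The contractor carries Stage 1; the agency now bears the burden.
At Stage 2 the agency must meet a scintilla of evidence (weight is at least 9): on (d) the weight is 45 less the opposing 35 gives net 10, ≥ 9, so (d) meets the standard.
  Stage 2 carried; the burden remains with the agency.
At Stage 3 the agency must meet a clear and cogent showing (weight exceeds 71): on (e) the weight is 95 less the opposing 21 gives net 74, which does exceed 71, so (e) meets the standard; on (f) the weight is 86 less the opposing 10 gives net 76, which does exceed 71, so (f) meets the standard.
  Stage 3 carried; the burden remains with the agency.
At Stage 4 the agency must meet the balance of probabilities (weight exceeds 52): on (g) the weight is 67 less the opposing 12 gives net 55, > 52, so (g) meets the standard.
  Stage 4 carried; the final stage is satisfied.
With every stage satisfied, the agency prevails.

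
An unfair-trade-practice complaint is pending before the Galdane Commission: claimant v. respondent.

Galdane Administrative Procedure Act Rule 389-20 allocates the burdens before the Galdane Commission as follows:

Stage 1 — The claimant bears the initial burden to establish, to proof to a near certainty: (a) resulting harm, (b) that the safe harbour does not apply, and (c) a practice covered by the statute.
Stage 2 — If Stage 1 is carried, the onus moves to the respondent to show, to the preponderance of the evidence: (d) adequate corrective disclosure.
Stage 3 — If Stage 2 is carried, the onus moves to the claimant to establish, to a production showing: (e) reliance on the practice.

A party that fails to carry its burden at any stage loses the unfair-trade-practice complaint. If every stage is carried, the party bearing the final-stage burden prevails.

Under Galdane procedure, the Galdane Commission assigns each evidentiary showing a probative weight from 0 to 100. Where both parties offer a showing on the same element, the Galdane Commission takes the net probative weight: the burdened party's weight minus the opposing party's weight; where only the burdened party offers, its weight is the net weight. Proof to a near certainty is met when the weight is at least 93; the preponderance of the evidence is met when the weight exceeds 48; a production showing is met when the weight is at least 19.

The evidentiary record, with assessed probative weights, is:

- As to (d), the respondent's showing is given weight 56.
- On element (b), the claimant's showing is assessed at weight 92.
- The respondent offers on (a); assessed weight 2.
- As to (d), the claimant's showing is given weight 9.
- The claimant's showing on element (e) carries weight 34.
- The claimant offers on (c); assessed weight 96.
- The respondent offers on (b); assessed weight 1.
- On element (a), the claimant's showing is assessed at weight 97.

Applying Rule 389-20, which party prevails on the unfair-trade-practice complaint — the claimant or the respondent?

At Stage 1 the claimant must meet proof to a near certainty (weight is at least 93): on (a) the weight is 97 less the opposing 2 gives net 95, ≥ 93, so (a) meets the standard; on (b) the weight is 92 less the opposing 1 gives net 91, which does not reach 93, so (b) does not meet the standard; on (c) the weight is 96, which does reach 93, so (c) meets the standard.
  The claimant does not carry Stage 1.
So the respondent prevails.

respondent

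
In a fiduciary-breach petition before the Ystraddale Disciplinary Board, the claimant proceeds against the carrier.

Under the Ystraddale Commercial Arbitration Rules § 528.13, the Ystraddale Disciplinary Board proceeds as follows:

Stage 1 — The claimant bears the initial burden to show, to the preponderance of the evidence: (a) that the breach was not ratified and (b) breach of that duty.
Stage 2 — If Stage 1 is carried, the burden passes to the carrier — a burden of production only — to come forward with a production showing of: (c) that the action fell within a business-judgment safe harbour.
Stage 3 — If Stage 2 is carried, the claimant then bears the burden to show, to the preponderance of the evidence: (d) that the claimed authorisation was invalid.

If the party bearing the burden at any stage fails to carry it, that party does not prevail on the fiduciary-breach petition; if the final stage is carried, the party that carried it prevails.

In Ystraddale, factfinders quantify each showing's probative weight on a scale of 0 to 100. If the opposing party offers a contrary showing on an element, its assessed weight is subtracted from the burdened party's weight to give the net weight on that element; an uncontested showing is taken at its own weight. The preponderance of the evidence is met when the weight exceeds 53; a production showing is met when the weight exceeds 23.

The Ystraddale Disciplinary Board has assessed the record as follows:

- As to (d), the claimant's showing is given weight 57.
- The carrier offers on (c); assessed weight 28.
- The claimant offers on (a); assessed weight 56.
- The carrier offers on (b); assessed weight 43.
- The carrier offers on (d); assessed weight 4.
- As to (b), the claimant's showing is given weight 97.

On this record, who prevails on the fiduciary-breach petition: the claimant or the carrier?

At Stage 1 the claimant must meet the preponderance of the evidence (weight exceeds 53): on (a) the weight is 56, > 53, so (a) meets the standard; on (b) the weight is 97 less the opposing 43 gives net 54, which does exceed 53, so (b) meets the standard.
  The claimant carries Stage 1; the carrier now bears the burden.
At Stage 2 the carrier must meet a production showing (weight exceeds 23): on (c) the weight is 28, which does exceed 23, so (c) meets the standard.
  All elements met. The burden passes to the claimant.
At Stage 3 the claimant must meet the preponderance of the evidence (weight exceeds 53): on (d) the weight is 57 less the opposing 4 gives net 53, ≤ 53, so (d) does not meet the standard.
  Stage 3 not carried; the claimant fails its burden.
The carrier prevails.

carrier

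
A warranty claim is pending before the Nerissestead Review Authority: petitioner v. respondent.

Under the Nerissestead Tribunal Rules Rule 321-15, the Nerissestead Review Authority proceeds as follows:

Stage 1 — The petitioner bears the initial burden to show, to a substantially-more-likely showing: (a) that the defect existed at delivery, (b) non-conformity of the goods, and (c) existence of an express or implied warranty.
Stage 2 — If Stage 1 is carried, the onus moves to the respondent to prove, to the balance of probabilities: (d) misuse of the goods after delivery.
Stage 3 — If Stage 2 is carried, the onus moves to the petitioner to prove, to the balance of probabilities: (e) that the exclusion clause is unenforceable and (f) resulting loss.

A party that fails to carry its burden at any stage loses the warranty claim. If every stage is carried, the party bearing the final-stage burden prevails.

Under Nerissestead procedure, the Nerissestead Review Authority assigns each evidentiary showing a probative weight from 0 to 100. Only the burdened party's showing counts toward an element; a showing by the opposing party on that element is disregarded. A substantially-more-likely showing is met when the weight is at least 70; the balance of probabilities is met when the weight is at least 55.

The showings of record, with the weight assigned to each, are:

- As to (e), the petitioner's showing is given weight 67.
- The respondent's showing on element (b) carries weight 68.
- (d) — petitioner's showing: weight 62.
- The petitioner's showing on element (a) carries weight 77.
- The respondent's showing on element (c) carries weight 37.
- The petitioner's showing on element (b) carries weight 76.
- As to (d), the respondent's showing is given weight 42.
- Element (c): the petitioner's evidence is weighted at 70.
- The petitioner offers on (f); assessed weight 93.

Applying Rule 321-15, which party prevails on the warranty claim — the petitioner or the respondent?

petitioner

At Stage 1 the petitioner must meet a substantially-more-likely showing (weight is at least 70): on (a) the weight is 77, ≥ 70, so (a) meets the standard; on (b) the weight is 76 (the respondent's 68 is given no effect), which does reach 70, so (b) meets the standard; on (c) the weight is 70 (the respondent's 37 is given no effect), which does reach 70, so (c) meets the standard.
  Stage 1 is satisfied; the onus moves to the respondent.
At Stage 2 the respondent must meet the balance of probabilities (weight is at least 55): on (d) the weight is 42 (the petitioner's 62 is given no effect), < 55, so (d) does not meet the standard.
  The respondent does not carry Stage 2.
The analysis ends at Stage 2; the petitioner prevails.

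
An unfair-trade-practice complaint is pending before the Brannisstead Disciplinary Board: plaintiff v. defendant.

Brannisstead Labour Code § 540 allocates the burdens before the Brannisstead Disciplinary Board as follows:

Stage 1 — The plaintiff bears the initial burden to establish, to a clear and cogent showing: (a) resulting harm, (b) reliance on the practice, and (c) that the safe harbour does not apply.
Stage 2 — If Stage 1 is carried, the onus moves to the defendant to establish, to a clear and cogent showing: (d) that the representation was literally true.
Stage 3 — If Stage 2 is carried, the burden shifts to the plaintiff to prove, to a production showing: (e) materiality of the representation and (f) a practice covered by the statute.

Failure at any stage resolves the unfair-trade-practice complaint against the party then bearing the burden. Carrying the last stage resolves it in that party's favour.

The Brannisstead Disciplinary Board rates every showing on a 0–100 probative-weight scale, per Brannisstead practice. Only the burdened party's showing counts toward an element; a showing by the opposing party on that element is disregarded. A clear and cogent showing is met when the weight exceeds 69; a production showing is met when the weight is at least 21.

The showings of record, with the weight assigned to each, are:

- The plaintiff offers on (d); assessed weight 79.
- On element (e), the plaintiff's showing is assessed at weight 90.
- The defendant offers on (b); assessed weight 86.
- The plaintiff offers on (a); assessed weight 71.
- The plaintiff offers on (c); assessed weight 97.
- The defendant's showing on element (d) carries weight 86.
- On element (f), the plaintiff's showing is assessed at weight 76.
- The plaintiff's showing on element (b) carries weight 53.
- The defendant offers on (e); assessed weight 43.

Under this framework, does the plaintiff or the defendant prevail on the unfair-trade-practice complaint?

Stage 1 — burden on plaintiff; standard: a clear and cogent showing (weight exceeds 69).
    (a): 71 > 69 [met]
    (b): 53 (defendant's 86 disregarded) ≤ 69 [not met]
    (c): 97 > 69 [met]
  Not every element is met, so the plaintiff fails to carry Stage 1.
The defendant prevails.

defendant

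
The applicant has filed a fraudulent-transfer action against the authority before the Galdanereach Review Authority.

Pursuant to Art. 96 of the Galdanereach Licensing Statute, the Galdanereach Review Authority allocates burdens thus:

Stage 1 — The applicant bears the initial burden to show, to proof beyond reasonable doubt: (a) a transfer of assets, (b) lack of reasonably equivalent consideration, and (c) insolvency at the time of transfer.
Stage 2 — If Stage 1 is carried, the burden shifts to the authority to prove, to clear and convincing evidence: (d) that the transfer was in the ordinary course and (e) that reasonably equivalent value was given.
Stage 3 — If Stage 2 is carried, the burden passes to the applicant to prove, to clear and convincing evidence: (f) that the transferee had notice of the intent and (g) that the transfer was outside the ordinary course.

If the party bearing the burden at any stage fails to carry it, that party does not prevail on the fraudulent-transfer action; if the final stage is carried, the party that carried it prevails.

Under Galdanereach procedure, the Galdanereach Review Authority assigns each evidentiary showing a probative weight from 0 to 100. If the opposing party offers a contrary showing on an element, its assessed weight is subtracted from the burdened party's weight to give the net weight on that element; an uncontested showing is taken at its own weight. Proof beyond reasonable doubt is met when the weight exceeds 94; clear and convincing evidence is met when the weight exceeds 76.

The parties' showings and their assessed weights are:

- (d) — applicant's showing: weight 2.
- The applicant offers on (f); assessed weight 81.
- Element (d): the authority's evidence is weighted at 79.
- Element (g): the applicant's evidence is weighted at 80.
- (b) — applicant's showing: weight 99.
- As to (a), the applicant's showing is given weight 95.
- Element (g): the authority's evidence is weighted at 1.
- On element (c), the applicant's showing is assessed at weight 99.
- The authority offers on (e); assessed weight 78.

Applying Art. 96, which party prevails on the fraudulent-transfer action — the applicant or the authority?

Stage 1 (applicant, proof beyond reasonable doubt, weight exceeds 94): (a) 95 > 94 — meets; (b) 99 > 94 — meets; (c) 99 > 94 — meets.
  All elements met. The burden passes to the authority.
Stage 2 (authority, clear and convincing evidence, weight exceeds 76): (d) net 79−2=77 > 76 — meets; (e) 78 > 76 — meets.
  Stage 2 carried; the burden shifts to the applicant.
Stage 3 (applicant, clear and convincing evidence, weight exceeds 76): (f) 81 > 76 — meets; (g) net 80−1=79 > 76 — meets.
  Stage 3 carried; the final stage is satisfied.
Every stage carried; the applicant prevails.

applicant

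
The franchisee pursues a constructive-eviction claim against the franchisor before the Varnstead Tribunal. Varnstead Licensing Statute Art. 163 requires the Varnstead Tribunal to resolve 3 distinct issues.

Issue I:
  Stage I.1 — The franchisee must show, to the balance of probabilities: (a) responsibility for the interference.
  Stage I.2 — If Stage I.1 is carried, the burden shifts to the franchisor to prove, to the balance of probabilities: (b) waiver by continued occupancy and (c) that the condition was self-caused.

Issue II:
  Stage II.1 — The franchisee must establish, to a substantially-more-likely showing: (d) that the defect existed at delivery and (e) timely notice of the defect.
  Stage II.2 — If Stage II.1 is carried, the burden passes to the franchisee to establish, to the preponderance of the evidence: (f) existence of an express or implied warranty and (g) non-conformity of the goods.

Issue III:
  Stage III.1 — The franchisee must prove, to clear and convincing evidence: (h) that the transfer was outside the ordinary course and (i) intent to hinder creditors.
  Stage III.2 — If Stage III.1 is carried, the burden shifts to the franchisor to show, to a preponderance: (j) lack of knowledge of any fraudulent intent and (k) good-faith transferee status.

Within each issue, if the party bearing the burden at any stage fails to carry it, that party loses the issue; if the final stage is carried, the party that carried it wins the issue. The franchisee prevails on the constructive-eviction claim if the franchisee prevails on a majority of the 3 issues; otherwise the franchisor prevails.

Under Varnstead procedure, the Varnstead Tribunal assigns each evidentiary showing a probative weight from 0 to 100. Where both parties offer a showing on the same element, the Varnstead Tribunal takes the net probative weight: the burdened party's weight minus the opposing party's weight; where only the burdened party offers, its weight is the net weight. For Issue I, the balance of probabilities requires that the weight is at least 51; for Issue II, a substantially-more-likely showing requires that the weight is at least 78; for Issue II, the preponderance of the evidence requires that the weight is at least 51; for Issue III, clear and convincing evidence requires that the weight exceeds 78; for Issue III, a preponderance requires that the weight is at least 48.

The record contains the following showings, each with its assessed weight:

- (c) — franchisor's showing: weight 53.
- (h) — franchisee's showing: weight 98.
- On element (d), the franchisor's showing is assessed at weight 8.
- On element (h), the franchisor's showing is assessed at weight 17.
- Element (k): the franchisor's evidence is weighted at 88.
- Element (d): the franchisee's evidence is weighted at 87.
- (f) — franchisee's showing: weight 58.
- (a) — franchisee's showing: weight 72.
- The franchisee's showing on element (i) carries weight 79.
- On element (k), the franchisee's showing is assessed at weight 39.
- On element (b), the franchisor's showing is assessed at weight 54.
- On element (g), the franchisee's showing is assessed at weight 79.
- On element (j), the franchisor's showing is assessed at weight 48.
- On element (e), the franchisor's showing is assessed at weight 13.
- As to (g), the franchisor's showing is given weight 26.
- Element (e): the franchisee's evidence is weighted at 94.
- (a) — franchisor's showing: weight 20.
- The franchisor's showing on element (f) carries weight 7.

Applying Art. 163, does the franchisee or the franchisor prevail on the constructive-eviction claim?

— Issue I —
Stage I.1 (franchisee, the balance of probabilities, weight is at least 51): (a) net 72−20=52 ≥ 51 — meets.
  All elements met. The burden passes to the franchisor.
Stage I.2 (franchisor, the balance of probabilities, weight is at least 51): (b) 54 ≥ 51 — meets; (c) 53 ≥ 51 — meets.
  Stage I.2 carried; the final stage is satisfied.
Every stage carried; the franchisor prevails on this issue.
— Issue II —
Stage II.1 — burden on franchisee; standard: a substantially-more-likely showing (weight is at least 78).
    (d): 87 − 8 = 79 ≥ 78 [met]
    (e): 94 − 13 = 81 ≥ 78 [met]
  Stage II.1 is satisfied; the franchisee continues to bear the burden.
Stage II.2 — burden on franchisee; standard: the preponderance of the evidence (weight is at least 51).
    (f): 58 − 7 = 51 ≥ 51 [met]
    (g): 79 − 26 = 53 ≥ 51 [met]
  All elements met at the final stage.
Every stage carried; the franchisee prevails on this issue.
— Issue III —
At Stage III.1 the franchisee must meet clear and convincing evidence (weight exceeds 78): on (h) the weight is 98 less the opposing 17 gives net 81, which does exceed 78, so (h) meets the standard; on (i) the weight is 79, > 78, so (i) meets the standard.
  Stage III.1 carried; the burden shifts to the franchisor.
At Stage III.2 the franchisor must meet a preponderance (weight is at least 48): on (j) the weight is 48, which does reach 48, so (j) meets the standard; on (k) the weight is 88 less the opposing 39 gives net 49, ≥ 48, so (k) meets the standard.
  Stage III.2 carried; the final stage is satisfied.
Every stage carried; the franchisor prevails on this issue.
Per-issue: Issue I → franchisor; Issue II → franchisee; Issue III → franchisor. The franchisee must prevail on a majority of issues; overall, the franchisor prevails.

franchisor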